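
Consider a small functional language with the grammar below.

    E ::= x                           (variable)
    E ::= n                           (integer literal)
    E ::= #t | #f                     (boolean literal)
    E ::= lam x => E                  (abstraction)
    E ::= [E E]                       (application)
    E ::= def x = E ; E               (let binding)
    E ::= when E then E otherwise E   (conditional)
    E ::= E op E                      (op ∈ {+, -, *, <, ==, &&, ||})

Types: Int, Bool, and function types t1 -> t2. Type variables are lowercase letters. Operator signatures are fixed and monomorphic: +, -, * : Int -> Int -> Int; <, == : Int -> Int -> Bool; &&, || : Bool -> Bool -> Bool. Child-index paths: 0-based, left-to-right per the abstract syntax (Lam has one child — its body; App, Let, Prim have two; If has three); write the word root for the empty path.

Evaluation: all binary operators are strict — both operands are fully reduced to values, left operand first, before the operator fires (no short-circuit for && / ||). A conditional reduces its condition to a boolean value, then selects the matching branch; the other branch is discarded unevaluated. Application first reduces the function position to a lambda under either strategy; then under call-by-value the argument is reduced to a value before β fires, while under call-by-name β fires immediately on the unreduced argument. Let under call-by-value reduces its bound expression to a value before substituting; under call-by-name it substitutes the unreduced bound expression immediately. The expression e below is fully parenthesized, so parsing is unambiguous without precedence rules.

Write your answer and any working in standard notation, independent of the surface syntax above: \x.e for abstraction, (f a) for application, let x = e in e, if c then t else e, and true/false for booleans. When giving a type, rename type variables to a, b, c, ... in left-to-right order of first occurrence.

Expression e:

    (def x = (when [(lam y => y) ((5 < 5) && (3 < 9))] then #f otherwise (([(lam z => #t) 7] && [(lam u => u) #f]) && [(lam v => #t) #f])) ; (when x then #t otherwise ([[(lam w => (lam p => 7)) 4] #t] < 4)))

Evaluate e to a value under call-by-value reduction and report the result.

Derivation:
step 0: (let x = (if ((\y.y) ((5 < 5) && (3 < 9))) then false else ((((\z.true) 7) && ((\u.u) false)) && ((\v.true) false))) in (if x then true else ((((\w.(\p.7)) 4) true) < 4)))
step 1: [delta@0.0.1.0] (let x = (if ((\y.y) (false && (3 < 9))) then false else ((((\z.true) 7) && ((\u.u) false)) && ((\v.true) false))) in (if x then true else ((((\w.(\p.7)) 4) true) < 4)))
step 2: [delta@0.0.1.1] (let x = (if ((\y.y) (false && true)) then false else ((((\z.true) 7) && ((\u.u) false)) && ((\v.true) false))) in (if x then true else ((((\w.(\p.7)) 4) true) < 4)))
step 3: [delta@0.0.1] (let x = (if ((\y.y) false) then false else ((((\z.true) 7) && ((\u.u) false)) && ((\v.true) false))) in (if x then true else ((((\w.(\p.7)) 4) true) < 4)))
step 4: [beta@0.0] (let x = (if false then false else ((((\z.true) 7) && ((\u.u) false)) && ((\v.true) false))) in (if x then true else ((((\w.(\p.7)) 4) true) < 4)))
step 5: [if@0] (let x = ((((\z.true) 7) && ((\u.u) false)) && ((\v.true) false)) in (if x then true else ((((\w.(\p.7)) 4) true) < 4)))
step 6: [beta@0.0.0] (let x = ((true && ((\u.u) false)) && ((\v.true) false)) in (if x then true else ((((\w.(\p.7)) 4) true) < 4)))
step 7: [beta@0.0.1] (let x = ((true && false) && ((\v.true) false)) in (if x then true else ((((\w.(\p.7)) 4) true) < 4)))
step 8: [delta@0.0] (let x = (false && ((\v.true) false)) in (if x then true else ((((\w.(\p.7)) 4) true) < 4)))
step 9: [beta@0.1] (let x = (false && true) in (if x then true else ((((\w.(\p.7)) 4) true) < 4)))
step 10: [delta@0] (let x = false in (if x then true else ((((\w.(\p.7)) 4) true) < 4)))
step 11: [let@root] (if false then true else ((((\w.(\p.7)) 4) true) < 4))
step 12: [if@root] ((((\w.(\p.7)) 4) true) < 4)
step 13: [beta@0.0] (((\p.7) true) < 4)
step 14: [beta@0] (7 < 4)
step 15: [delta@root] false

Answer: false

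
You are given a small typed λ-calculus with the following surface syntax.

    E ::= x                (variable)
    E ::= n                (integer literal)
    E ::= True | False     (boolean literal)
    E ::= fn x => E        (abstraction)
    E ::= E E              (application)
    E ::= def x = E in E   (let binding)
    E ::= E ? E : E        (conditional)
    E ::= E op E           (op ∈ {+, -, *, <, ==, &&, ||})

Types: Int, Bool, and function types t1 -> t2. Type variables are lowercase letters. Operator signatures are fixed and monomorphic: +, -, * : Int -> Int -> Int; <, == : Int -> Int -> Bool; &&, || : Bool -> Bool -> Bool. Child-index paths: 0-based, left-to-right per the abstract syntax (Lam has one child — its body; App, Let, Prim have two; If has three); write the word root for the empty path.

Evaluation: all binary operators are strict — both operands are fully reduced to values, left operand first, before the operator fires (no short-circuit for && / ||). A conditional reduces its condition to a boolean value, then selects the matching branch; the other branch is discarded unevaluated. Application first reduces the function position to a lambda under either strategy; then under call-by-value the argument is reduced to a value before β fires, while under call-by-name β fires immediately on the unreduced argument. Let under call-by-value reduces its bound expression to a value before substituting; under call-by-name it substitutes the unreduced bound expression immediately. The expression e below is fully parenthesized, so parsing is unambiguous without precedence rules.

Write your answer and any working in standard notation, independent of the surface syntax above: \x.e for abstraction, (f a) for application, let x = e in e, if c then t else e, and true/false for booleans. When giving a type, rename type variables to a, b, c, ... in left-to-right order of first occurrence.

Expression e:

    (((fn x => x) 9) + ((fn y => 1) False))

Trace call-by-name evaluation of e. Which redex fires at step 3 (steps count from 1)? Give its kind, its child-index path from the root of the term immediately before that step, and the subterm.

Answer: delta at root : (9 + 1)

Derivation:
step 0: (((\x.x) 9) + ((\y.1) false))
step 1: [beta@0] (9 + ((\y.1) false))
step 2: [beta@1] (9 + 1)
step 3: [delta@root] 10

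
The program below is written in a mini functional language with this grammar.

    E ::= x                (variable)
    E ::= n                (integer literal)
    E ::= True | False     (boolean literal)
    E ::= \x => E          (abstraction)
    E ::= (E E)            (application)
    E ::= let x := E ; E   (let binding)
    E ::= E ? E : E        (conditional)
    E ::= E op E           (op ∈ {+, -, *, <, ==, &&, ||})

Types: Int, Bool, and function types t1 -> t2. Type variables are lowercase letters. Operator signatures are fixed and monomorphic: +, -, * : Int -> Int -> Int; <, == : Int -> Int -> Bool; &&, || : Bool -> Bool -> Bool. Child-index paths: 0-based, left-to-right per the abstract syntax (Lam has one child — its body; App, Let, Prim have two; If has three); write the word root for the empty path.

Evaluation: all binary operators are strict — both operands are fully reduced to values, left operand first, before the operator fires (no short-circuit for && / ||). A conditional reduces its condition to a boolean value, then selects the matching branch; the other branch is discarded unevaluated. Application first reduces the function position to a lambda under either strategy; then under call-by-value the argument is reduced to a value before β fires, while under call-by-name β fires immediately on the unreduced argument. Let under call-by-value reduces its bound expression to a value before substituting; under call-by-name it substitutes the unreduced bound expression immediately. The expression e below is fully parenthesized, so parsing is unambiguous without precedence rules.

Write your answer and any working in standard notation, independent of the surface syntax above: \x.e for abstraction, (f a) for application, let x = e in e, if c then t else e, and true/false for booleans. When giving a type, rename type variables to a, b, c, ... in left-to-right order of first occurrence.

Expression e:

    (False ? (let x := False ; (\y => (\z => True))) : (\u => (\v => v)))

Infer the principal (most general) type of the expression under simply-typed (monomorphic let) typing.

Answer: a -> Bool -> Bool

Trace:
  unify Bool ~ Bool
let x : Bool
\z._ : b -> Bool
\y._ : a -> b -> Bool
v : d
\v._ : d -> d
\u._ : c -> d -> d
  unify a -> b -> Bool ~ c -> d -> d
  unify a ~ c
  unify b -> Bool ~ d -> d
  unify b ~ d
  unify Bool ~ d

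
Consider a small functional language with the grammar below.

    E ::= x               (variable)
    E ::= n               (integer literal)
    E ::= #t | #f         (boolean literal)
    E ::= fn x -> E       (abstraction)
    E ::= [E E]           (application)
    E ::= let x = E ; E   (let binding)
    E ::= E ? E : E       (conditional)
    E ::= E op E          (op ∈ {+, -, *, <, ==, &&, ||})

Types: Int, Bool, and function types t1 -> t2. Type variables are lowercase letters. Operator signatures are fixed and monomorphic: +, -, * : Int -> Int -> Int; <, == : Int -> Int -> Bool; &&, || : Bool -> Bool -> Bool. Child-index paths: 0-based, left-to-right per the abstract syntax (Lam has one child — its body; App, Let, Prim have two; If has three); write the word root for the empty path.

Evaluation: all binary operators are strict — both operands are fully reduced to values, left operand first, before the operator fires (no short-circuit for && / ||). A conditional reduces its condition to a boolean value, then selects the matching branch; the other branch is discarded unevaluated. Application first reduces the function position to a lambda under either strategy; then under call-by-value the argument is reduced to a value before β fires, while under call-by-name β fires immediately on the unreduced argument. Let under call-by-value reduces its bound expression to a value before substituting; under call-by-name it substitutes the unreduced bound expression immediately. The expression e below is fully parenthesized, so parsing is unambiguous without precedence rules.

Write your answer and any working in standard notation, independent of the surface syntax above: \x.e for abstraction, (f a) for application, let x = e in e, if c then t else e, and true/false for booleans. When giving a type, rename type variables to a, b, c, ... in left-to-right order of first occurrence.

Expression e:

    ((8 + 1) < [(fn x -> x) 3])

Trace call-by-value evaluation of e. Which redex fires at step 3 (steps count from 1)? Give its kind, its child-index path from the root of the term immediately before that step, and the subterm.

Answer: delta at root : (9 < 3)

Trace:
step 0: ((8 + 1) < ((\x.x) 3))
step 1: [delta@0] (9 < ((\x.x) 3))
step 2: [beta@1] (9 < 3)
step 3: [delta@root] false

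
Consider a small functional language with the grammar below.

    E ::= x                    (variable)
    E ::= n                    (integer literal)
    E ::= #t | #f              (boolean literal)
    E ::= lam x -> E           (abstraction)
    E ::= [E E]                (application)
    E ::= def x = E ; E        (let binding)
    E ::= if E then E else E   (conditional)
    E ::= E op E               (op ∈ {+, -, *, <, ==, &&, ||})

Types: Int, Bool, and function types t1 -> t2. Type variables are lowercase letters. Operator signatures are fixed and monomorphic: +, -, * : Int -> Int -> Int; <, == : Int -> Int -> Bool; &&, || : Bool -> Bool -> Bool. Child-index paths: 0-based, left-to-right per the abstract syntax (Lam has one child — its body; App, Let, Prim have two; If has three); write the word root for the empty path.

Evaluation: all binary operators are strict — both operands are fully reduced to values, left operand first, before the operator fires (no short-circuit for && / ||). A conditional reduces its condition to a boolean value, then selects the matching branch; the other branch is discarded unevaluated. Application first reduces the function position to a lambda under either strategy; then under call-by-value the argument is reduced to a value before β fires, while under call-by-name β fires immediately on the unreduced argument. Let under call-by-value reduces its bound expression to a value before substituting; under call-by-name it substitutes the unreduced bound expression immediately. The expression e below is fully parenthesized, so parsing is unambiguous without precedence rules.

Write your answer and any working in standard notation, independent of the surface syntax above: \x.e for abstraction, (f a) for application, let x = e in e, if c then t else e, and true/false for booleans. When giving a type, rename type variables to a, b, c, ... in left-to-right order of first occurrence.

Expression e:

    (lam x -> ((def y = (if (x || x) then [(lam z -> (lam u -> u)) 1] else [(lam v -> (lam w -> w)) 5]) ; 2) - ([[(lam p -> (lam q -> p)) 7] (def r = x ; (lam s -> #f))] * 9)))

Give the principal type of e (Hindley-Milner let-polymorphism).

Derivation:
x : a
  unify a ~ Bool
x : Bool
  unify Bool ~ Bool
  unify Bool ~ Bool
u : c
\u._ : c -> c
\z._ : b -> c -> c
  unify b -> c -> c ~ Int -> d
  unify b ~ Int
  unify c -> c ~ d
_ _ : c -> c
w : f
\w._ : f -> f
\v._ : e -> f -> f
  unify e -> f -> f ~ Int -> g
  unify e ~ Int
  unify f -> f ~ g
_ _ : f -> f
  unify c -> c ~ f -> f
  unify c ~ f
  unify f ~ f
let y : forall. f -> f
  unify Int ~ Int
p : h
\q._ : i -> h
\p._ : h -> i -> h
  unify h -> i -> h ~ Int -> j
  unify h ~ Int
  unify i -> Int ~ j
_ _ : i -> Int
x : Bool
let r : Bool
\s._ : k -> Bool
  unify i -> Int ~ (k -> Bool) -> l
  unify i ~ k -> Bool
  unify Int ~ l
_ _ : Int
  unify Int ~ Int
  unify Int ~ Int
  unify Int ~ Int
\x._ : Bool -> Int

Answer: Bool -> Int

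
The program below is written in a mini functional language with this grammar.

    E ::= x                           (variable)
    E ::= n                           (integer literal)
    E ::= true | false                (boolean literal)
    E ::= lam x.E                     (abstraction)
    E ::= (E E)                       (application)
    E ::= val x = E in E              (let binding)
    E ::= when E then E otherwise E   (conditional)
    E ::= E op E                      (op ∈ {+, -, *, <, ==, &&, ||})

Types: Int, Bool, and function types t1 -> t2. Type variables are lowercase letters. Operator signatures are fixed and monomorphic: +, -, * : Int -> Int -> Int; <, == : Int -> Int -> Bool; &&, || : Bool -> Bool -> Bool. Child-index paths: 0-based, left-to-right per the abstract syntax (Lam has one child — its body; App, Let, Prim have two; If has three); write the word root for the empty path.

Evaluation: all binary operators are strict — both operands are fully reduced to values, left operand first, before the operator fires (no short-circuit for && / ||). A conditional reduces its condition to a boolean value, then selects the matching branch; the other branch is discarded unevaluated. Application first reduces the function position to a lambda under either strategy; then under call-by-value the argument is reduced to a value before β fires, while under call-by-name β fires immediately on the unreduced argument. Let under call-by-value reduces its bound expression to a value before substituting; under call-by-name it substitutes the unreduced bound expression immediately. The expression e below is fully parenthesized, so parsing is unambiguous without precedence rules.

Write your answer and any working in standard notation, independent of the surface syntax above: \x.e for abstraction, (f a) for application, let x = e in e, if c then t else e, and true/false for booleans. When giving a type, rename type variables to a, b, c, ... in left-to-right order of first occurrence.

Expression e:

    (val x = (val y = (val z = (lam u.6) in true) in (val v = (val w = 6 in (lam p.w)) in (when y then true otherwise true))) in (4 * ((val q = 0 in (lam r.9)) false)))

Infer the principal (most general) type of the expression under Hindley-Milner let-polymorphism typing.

Derivation:
\u._ : a -> Int
let z : forall. a -> Int
let y : Bool
let w : Int
w : Int
\p._ : b -> Int
let v : forall. b -> Int
y : Bool
  unify Bool ~ Bool
  unify Bool ~ Bool
let x : Bool
  unify Int ~ Int
let q : Int
\r._ : c -> Int
  unify c -> Int ~ Bool -> d
  unify c ~ Bool
  unify Int ~ d
_ _ : Int
  unify Int ~ Int

Answer: Int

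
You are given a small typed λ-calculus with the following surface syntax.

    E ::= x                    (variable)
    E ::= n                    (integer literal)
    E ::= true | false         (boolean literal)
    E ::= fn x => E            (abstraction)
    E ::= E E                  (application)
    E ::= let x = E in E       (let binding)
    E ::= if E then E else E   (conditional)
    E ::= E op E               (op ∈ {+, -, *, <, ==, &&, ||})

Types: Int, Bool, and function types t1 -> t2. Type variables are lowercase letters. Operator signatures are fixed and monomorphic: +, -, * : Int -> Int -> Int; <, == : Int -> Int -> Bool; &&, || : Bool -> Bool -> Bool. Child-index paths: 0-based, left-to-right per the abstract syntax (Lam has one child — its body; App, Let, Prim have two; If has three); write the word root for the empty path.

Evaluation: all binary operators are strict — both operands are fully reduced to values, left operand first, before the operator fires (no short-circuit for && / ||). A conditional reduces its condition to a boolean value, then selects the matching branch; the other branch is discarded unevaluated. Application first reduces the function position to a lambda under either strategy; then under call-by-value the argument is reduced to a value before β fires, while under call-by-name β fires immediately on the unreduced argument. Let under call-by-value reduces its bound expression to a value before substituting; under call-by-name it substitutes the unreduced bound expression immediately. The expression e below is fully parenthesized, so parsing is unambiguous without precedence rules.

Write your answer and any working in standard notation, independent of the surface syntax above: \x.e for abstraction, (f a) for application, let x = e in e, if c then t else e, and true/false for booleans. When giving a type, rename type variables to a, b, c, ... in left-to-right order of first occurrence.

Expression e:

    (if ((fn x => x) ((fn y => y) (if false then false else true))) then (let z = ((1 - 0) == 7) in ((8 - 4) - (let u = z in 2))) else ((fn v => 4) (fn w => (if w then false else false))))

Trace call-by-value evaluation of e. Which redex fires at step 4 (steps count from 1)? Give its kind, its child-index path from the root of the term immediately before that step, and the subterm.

Answer: if at root : (if true then (let z = ((1 - 0) == 7) in ((8 - 4) - (let u = z in 2))) else ((\v.4) (\w.(if w then false else false))))

Derivation:
step 0: (if ((\x.x) ((\y.y) (if false then false else true))) then (let z = ((1 - 0) == 7) in ((8 - 4) - (let u = z in 2))) else ((\v.4) (\w.(if w then false else false))))
step 1: [if@0.1.1] (if ((\x.x) ((\y.y) true)) then (let z = ((1 - 0) == 7) in ((8 - 4) - (let u = z in 2))) else ((\v.4) (\w.(if w then false else false))))
step 2: [beta@0.1] (if ((\x.x) true) then (let z = ((1 - 0) == 7) in ((8 - 4) - (let u = z in 2))) else ((\v.4) (\w.(if w then false else false))))
step 3: [beta@0] (if true then (let z = ((1 - 0) == 7) in ((8 - 4) - (let u = z in 2))) else ((\v.4) (\w.(if w then false else false))))
step 4: [if@root] (let z = ((1 - 0) == 7) in ((8 - 4) - (let u = z in 2)))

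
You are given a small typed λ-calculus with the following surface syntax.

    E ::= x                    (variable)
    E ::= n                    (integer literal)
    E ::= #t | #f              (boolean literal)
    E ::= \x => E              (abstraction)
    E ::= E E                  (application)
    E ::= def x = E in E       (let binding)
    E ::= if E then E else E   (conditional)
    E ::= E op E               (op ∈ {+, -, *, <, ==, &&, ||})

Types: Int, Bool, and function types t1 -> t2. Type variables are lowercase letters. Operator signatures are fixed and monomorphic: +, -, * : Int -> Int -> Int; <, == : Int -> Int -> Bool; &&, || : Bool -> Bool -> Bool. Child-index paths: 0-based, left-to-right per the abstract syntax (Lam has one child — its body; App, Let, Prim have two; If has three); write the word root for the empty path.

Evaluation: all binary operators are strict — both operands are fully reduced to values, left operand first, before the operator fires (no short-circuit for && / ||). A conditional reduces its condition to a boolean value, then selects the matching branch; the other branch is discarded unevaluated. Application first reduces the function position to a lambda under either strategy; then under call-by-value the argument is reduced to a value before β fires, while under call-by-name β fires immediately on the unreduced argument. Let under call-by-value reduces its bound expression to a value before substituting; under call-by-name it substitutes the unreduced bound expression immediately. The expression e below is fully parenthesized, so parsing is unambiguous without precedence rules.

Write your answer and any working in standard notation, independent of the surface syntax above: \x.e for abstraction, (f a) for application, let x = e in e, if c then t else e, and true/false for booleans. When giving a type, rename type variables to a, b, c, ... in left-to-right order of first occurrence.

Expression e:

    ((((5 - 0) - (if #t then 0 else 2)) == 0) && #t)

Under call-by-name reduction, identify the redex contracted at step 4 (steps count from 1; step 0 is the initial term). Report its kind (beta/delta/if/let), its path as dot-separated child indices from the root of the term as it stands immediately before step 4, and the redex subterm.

Trace:
step 0: ((((5 - 0) - (if true then 0 else 2)) == 0) && true)
step 1: [delta@0.0.0] (((5 - (if true then 0 else 2)) == 0) && true)
step 2: [if@0.0.1] (((5 - 0) == 0) && true)
step 3: [delta@0.0] ((5 == 0) && true)
step 4: [delta@0] (false && true)

Answer: delta at 0 : (5 == 0)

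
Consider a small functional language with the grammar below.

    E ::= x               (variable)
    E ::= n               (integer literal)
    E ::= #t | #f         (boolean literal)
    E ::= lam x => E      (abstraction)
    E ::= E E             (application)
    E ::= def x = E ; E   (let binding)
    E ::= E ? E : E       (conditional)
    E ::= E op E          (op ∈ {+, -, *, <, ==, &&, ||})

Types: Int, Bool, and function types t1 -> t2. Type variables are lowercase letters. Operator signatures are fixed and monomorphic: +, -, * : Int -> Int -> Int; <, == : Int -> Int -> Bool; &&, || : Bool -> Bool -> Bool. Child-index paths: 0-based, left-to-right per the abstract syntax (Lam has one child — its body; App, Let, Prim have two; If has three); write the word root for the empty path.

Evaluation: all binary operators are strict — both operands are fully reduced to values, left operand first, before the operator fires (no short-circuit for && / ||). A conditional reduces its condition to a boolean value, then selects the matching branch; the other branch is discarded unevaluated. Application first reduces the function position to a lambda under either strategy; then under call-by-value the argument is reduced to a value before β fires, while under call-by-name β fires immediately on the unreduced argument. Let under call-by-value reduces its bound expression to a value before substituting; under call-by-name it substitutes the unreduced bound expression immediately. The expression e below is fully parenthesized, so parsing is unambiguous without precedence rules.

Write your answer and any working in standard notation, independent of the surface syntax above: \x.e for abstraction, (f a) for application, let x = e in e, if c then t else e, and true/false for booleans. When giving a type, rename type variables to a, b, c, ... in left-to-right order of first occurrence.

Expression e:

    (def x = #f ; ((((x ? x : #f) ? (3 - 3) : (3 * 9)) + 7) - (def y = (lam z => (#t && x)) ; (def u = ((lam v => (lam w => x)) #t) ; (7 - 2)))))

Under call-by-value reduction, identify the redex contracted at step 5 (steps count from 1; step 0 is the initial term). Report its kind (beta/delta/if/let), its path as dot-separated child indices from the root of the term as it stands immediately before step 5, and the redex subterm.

Working:
step 0: (let x = false in (((if (if x then x else false) then (3 - 3) else (3 * 9)) + 7) - (let y = (\z.(true && x)) in (let u = ((\v.(\w.x)) true) in (7 - 2)))))
step 1: [let@root] (((if (if false then false else false) then (3 - 3) else (3 * 9)) + 7) - (let y = (\z.(true && false)) in (let u = ((\v.(\w.false)) true) in (7 - 2))))
step 2: [if@0.0.0] (((if false then (3 - 3) else (3 * 9)) + 7) - (let y = (\z.(true && false)) in (let u = ((\v.(\w.false)) true) in (7 - 2))))
step 3: [if@0.0] (((3 * 9) + 7) - (let y = (\z.(true && false)) in (let u = ((\v.(\w.false)) true) in (7 - 2))))
step 4: [delta@0.0] ((27 + 7) - (let y = (\z.(true && false)) in (let u = ((\v.(\w.false)) true) in (7 - 2))))
step 5: [delta@0] (34 - (let y = (\z.(true && false)) in (let u = ((\v.(\w.false)) true) in (7 - 2))))

Answer: delta at 0 : (27 + 7)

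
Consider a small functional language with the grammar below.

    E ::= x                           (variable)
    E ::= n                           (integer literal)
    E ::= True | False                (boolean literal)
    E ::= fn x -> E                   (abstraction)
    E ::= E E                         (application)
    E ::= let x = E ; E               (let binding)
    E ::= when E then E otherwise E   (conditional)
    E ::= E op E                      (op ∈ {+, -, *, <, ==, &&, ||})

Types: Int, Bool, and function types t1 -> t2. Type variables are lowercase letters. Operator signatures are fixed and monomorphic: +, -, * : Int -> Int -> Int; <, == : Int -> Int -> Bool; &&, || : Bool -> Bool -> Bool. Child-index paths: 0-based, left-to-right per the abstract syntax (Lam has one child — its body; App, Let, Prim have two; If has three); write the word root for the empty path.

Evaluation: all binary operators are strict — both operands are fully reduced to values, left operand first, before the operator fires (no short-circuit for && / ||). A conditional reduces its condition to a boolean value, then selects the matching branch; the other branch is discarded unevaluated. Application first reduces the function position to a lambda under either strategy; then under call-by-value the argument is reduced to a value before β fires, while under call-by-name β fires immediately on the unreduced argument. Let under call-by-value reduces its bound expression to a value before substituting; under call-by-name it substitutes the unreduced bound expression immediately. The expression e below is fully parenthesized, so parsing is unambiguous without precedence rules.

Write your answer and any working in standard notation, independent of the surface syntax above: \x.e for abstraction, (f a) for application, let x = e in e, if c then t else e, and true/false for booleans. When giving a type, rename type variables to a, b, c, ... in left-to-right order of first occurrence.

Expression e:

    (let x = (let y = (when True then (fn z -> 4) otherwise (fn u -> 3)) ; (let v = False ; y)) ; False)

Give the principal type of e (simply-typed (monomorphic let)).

Working:
  unify Bool ~ Bool
\z._ : a -> Int
\u._ : b -> Int
  unify a -> Int ~ b -> Int
  unify a ~ b
  unify Int ~ Int
let y : b -> Int
let v : Bool
y : b -> Int
let x : b -> Int

Answer: Bool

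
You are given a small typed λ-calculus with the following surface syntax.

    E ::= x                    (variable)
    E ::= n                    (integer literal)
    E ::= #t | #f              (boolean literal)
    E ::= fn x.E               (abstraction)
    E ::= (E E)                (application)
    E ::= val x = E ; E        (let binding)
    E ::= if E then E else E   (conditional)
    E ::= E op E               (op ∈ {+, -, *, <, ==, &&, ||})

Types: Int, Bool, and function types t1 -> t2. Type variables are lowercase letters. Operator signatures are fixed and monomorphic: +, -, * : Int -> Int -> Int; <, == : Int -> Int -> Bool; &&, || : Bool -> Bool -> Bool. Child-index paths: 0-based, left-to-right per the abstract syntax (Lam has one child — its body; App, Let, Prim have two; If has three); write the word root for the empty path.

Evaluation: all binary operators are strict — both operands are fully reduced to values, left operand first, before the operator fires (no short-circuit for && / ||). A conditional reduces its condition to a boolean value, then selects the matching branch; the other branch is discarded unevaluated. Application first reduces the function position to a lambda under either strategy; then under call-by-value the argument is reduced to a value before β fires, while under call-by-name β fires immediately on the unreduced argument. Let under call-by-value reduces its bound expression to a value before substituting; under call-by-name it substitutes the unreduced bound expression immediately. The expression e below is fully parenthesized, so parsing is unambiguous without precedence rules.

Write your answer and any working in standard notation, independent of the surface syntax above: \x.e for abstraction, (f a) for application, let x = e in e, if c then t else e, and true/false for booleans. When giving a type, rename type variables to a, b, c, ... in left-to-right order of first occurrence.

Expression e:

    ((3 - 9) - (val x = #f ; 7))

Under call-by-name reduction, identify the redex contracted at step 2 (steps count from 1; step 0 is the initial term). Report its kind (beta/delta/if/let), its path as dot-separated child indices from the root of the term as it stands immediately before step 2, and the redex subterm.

Answer: let at 1 : (let x = false in 7)

Working:
step 0: ((3 - 9) - (let x = false in 7))
step 1: [delta@0] (-6 - (let x = false in 7))
step 2: [let@1] (-6 - 7)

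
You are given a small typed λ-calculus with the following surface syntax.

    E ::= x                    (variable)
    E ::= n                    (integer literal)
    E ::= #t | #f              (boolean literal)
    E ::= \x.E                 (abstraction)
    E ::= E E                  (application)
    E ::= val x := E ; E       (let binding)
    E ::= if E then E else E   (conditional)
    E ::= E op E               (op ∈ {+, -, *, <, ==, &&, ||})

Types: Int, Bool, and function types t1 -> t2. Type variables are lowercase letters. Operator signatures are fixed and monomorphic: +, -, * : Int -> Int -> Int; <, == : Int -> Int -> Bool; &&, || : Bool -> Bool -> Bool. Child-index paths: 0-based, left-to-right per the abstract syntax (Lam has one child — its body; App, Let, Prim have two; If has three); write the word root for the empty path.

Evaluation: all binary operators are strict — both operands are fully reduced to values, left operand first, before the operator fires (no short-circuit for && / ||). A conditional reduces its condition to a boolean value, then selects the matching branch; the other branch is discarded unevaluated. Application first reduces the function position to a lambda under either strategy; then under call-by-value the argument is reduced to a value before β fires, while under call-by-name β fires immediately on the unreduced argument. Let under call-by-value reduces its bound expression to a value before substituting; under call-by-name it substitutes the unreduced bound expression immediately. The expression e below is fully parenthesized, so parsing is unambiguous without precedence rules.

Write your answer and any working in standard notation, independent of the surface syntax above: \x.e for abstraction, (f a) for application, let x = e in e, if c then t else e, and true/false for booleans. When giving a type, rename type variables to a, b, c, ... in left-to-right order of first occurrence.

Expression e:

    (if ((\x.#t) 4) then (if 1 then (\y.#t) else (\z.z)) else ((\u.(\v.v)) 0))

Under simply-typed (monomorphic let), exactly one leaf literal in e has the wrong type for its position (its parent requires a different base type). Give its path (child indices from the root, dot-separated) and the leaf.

Answer: 1.0 : 1

Derivation:
\x._ : a -> Bool
  unify a -> Bool ~ Int -> b
  unify a ~ Int
  unify Bool ~ b
_ _ : Bool
  unify Bool ~ Bool
  unify Int ~ Bool
  FAIL: mismatch Int ~ Bool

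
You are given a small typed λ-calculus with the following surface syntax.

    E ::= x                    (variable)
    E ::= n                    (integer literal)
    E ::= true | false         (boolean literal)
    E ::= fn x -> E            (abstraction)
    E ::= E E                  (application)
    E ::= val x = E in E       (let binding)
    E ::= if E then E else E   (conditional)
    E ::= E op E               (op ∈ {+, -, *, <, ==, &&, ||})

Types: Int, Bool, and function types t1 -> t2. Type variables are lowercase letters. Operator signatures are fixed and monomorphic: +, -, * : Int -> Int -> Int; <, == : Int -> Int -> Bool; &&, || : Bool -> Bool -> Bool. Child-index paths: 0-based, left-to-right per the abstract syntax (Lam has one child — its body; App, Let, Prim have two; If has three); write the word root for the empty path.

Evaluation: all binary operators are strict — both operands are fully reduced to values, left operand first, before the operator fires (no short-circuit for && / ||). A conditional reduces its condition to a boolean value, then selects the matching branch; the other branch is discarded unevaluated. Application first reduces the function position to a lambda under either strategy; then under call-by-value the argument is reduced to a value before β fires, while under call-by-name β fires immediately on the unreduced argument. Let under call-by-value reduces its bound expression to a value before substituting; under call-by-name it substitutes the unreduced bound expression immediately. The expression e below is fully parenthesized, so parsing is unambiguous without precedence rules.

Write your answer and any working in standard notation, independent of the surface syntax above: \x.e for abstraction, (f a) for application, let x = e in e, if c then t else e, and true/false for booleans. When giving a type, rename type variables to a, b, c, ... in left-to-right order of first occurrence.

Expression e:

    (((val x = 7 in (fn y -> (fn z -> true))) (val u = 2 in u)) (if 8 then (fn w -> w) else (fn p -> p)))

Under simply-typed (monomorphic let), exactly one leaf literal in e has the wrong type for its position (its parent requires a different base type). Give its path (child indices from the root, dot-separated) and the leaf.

Working:
let x : Int
\z._ : b -> Bool
\y._ : a -> b -> Bool
let u : Int
u : Int
  unify a -> b -> Bool ~ Int -> c
  unify a ~ Int
  unify b -> Bool ~ c
_ _ : b -> Bool
  unify Int ~ Bool
  FAIL: mismatch Int ~ Bool

Answer: 1.0 : 8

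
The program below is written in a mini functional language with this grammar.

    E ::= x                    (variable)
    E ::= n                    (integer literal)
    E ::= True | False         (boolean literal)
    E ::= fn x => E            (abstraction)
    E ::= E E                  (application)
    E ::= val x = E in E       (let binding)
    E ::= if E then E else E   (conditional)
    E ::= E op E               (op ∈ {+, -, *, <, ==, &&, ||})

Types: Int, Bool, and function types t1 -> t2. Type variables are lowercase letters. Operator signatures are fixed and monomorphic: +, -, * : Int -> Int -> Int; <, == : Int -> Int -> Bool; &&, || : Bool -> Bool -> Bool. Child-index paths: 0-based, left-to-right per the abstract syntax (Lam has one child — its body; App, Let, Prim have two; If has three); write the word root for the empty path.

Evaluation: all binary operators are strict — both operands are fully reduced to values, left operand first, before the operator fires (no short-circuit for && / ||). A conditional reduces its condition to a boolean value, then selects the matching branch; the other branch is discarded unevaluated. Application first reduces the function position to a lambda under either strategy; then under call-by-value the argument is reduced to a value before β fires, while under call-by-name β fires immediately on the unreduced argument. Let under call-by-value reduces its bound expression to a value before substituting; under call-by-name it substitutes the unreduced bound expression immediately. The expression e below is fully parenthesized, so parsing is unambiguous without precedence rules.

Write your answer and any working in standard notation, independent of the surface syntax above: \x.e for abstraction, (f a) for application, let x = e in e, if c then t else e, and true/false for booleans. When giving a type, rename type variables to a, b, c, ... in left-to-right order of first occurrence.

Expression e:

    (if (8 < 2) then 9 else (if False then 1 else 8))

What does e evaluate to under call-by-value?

Answer: 8

Trace:
step 0: (if (8 < 2) then 9 else (if false then 1 else 8))
step 1: [delta@0] (if false then 9 else (if false then 1 else 8))
step 2: [if@root] (if false then 1 else 8)
step 3: [if@root] 8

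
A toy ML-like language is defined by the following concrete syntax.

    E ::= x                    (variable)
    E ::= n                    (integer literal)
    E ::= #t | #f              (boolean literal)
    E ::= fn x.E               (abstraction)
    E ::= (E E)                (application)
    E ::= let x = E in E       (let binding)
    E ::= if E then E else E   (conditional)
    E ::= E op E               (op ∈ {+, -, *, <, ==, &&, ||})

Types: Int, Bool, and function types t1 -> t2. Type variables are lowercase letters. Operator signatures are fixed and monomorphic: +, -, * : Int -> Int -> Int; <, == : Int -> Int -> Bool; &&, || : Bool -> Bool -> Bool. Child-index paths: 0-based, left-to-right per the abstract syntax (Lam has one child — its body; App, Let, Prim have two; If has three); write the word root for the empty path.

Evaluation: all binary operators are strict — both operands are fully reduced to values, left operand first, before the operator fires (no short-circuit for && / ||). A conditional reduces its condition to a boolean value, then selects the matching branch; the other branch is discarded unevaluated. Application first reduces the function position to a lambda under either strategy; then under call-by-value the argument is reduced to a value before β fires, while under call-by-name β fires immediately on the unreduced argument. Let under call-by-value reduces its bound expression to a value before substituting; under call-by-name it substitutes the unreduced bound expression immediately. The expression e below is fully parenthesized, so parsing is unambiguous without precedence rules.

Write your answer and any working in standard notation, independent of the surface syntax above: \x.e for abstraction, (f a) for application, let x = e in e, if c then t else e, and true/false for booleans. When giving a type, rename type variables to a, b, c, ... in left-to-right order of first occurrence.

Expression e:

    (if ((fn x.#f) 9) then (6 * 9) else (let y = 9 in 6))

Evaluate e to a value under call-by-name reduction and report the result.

Answer: 6

Working:
step 0: (if ((\x.false) 9) then (6 * 9) else (let y = 9 in 6))
step 1: [beta@0] (if false then (6 * 9) else (let y = 9 in 6))
step 2: [if@root] (let y = 9 in 6)
step 3: [let@root] 6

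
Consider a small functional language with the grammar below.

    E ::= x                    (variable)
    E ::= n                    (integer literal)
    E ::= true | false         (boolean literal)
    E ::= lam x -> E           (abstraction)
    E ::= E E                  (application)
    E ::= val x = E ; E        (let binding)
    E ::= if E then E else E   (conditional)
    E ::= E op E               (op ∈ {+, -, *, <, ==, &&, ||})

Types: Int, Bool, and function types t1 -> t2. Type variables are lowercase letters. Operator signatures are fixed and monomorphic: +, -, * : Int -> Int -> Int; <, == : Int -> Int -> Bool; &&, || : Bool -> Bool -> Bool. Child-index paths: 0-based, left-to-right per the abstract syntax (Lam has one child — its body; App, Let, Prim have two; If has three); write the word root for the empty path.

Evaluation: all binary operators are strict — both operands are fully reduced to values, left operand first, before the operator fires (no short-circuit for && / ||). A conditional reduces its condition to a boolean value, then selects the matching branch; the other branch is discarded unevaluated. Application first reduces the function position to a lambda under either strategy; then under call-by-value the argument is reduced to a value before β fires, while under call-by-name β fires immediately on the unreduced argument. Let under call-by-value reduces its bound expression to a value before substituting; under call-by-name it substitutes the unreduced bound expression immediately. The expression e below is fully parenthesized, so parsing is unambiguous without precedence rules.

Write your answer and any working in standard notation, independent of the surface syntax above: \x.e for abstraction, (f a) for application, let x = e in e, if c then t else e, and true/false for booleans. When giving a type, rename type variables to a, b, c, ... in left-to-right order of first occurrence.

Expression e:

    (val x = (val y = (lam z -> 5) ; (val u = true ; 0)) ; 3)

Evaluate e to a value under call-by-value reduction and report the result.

Answer: 3

Trace:
step 0: (let x = (let y = (\z.5) in (let u = true in 0)) in 3)
step 1: [let@0] (let x = (let u = true in 0) in 3)
step 2: [let@0] (let x = 0 in 3)
step 3: [let@root] 3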